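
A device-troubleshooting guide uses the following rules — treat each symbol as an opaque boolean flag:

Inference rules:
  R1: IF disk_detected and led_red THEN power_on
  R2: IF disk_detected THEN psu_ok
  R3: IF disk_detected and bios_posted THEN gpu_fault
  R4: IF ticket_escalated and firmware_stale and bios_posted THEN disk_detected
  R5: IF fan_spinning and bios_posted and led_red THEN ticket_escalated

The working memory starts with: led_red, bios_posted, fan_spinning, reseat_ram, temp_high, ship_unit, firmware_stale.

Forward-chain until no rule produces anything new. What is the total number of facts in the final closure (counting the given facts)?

Round 1 — R5, derive ticket_escalated.
Round 2 — R4, derive disk_detected.
Round 3 — R1, R2, R3, derive power_on, psu_ok, gpu_fault.
Closure: {bios_posted, disk_detected, fan_spinning, firmware_stale, gpu_fault, led_red, power_on, psu_ok, reseat_ram, ship_unit, temp_high, ticket_escalated} — 12 facts.

12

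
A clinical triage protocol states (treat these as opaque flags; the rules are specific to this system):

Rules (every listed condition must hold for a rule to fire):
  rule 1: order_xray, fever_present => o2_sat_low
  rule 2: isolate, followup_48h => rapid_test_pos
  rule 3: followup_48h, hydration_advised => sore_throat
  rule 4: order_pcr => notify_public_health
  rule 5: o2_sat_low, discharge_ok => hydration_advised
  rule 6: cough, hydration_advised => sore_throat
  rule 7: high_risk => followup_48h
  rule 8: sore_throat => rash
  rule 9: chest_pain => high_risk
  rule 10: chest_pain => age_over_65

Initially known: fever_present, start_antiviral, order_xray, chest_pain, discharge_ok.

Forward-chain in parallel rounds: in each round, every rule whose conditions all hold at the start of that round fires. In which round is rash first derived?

4

Round 1: rule 1 [order_xray, fever_present => o2_sat_low]; rule 9 [chest_pain => high_risk]; rule 10 [chest_pain => age_over_65]. Adds o2_sat_low, high_risk, age_over_65.
Round 2: rule 5 [o2_sat_low, discharge_ok => hydration_advised]; rule 7 [high_risk => followup_48h]. Adds hydration_advised, followup_48h.
Round 3: rule 3 [followup_48h, hydration_advised => sore_throat]. Adds sore_throat.
Round 4: rule 8 [sore_throat => rash]. Adds rash.
rash first appears in round 4.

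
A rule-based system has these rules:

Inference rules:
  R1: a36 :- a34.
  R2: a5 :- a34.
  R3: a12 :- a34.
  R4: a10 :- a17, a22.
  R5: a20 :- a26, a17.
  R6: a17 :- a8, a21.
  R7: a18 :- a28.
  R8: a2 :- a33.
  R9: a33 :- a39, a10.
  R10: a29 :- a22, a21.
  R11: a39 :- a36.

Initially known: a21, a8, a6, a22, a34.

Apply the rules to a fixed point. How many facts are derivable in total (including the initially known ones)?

14

Round 1: R1 [a36 :- a34.]; R2 [a5 :- a34.]; R3 [a12 :- a34.]; R6 [a17 :- a8, a21.]; R10 [a29 :- a22, a21.]. Adds a36, a5, a12, a17, a29.
Round 2: R4 [a10 :- a17, a22.]; R11 [a39 :- a36.]. Adds a10, a39.
Round 3: R9 [a33 :- a39, a10.]. Adds a33.
Round 4: R8 [a2 :- a33.]. Adds a2.
Closure: {a10, a12, a17, a2, a21, a22, a29, a33, a34, a36, a39, a5, a6, a8} — 14 facts.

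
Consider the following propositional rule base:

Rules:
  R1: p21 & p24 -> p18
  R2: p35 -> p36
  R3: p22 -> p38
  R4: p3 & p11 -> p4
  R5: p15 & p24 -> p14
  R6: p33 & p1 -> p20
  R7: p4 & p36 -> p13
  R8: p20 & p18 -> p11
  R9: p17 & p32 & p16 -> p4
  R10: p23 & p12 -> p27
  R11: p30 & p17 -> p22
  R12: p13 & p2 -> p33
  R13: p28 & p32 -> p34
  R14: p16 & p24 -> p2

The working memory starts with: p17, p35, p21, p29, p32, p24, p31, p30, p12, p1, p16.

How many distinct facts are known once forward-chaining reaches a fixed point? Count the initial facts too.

[1] R1 [p21 & p24 -> p18]; R2 [p35 -> p36]; R9 [p17 & p32 & p16 -> p4]; R11 [p30 & p17 -> p22]; R14 [p16 & p24 -> p2]. ⇒ new: p18, p36, p4, p22, p2.
[2] R3 [p22 -> p38]; R7 [p4 & p36 -> p13]. ⇒ new: p38, p13.
[3] R12 [p13 & p2 -> p33]. ⇒ new: p33.
[4] R6 [p33 & p1 -> p20]. ⇒ new: p20.
[5] R8 [p20 & p18 -> p11]. ⇒ new: p11.
Closure: {p1, p11, p12, p13, p16, p17, p18, p2, p20, p21, p22, p24, p29, p30, p31, p32, p33, p35, p36, p38, p4} — 21 facts.

21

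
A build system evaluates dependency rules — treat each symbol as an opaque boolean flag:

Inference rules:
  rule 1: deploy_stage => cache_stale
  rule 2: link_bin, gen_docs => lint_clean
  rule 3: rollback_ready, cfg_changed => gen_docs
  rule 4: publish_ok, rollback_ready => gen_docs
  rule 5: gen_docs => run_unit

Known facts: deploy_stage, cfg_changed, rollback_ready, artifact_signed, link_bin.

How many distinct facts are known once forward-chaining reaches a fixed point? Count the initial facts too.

9

[1] rule 1 [deploy_stage => cache_stale]; rule 3 [rollback_ready, cfg_changed => gen_docs]. ⇒ new: cache_stale, gen_docs.
[2] rule 2 [link_bin, gen_docs => lint_clean]; rule 5 [gen_docs => run_unit]. ⇒ new: lint_clean, run_unit.
Closure: {artifact_signed, cache_stale, cfg_changed, deploy_stage, gen_docs, link_bin, lint_clean, rollback_ready, run_unit} — 9 facts.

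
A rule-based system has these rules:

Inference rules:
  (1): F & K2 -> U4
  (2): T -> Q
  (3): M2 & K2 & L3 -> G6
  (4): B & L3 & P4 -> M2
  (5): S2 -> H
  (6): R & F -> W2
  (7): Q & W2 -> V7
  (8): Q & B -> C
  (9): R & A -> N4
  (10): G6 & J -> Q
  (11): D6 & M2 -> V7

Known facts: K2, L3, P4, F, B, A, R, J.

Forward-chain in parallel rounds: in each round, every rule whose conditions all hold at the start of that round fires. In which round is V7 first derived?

Round 1 — (1), (4), (6), (9), derive U4, M2, W2, N4.
Round 2 — (3), derive G6.
Round 3 — (10), derive Q.
Round 4 — (7), (8), derive V7, C.
V7 first appears in round 4.

4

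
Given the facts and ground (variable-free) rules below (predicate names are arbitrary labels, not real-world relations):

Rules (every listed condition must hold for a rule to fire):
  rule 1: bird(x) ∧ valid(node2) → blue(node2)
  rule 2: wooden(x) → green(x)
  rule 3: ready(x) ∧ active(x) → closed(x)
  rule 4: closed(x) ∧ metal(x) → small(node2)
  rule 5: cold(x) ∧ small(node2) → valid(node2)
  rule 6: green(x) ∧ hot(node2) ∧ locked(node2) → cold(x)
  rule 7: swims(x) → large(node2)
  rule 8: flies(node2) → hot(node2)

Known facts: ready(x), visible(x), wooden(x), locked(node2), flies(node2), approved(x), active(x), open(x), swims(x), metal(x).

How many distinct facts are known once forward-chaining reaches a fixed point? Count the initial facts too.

[1] rule 2 [wooden(x) → green(x)]; rule 3 [ready(x) ∧ active(x) → closed(x)]; rule 7 [swims(x) → large(node2)]; rule 8 [flies(node2) → hot(node2)]. ⇒ new: green(x), closed(x), large(node2), hot(node2).
[2] rule 4 [closed(x) ∧ metal(x) → small(node2)]; rule 6 [green(x) ∧ hot(node2) ∧ locked(node2) → cold(x)]. ⇒ new: small(node2), cold(x).
[3] rule 5 [cold(x) ∧ small(node2) → valid(node2)]. ⇒ new: valid(node2).
Closure: {active(x), approved(x), closed(x), cold(x), flies(node2), green(x), hot(node2), large(node2), locked(node2), metal(x), open(x), ready(x), small(node2), swims(x), valid(node2), visible(x), wooden(x)} — 17 facts.

17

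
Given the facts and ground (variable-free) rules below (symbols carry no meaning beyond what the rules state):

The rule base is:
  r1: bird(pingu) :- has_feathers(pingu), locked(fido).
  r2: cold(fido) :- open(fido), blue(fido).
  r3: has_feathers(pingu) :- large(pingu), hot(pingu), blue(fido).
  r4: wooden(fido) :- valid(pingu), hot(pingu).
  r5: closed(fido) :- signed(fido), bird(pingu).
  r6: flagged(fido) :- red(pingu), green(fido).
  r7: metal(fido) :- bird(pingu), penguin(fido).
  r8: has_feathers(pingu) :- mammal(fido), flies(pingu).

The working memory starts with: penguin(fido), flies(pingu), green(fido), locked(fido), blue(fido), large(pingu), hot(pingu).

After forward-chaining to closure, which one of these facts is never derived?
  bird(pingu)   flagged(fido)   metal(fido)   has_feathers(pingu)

flagged(fido)

Round 1: r3 [has_feathers(pingu) :- large(pingu), hot(pingu), blue(fido).]. Adds has_feathers(pingu).
Round 2: r1 [bird(pingu) :- has_feathers(pingu), locked(fido).]. Adds bird(pingu).
Round 3: r7 [metal(fido) :- bird(pingu), penguin(fido).]. Adds metal(fido).
Derived: metal(fido) (round 3), bird(pingu) (round 2), has_feathers(pingu) (round 1). flagged(fido) never appears in any round.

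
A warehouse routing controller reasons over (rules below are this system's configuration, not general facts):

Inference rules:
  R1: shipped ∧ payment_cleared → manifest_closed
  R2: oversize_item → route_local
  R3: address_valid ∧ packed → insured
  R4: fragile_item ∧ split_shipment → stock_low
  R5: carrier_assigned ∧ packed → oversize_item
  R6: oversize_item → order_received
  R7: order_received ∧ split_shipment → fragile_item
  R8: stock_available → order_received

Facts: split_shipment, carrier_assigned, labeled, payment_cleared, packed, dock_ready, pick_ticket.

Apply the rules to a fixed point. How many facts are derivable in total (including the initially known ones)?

Round 1: R5 [carrier_assigned ∧ packed → oversize_item]. New: oversize_item.
Round 2: R2 [oversize_item → route_local]; R6 [oversize_item → order_received]. New: route_local, order_received.
Round 3: R7 [order_received ∧ split_shipment → fragile_item]. New: fragile_item.
Round 4: R4 [fragile_item ∧ split_shipment → stock_low]. New: stock_low.
Closure: {carrier_assigned, dock_ready, fragile_item, labeled, order_received, oversize_item, packed, payment_cleared, pick_ticket, route_local, split_shipment, stock_low} — 12 facts.

12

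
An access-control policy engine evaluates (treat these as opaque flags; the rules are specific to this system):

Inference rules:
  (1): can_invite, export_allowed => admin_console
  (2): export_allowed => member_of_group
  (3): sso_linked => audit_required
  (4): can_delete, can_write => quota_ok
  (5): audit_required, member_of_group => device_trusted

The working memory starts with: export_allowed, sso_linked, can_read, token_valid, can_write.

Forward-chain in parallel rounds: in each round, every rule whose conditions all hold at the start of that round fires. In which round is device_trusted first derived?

2

Round 1 — (2), (3), derive member_of_group, audit_required.
Round 2 — (5), derive device_trusted.
device_trusted first appears in round 2.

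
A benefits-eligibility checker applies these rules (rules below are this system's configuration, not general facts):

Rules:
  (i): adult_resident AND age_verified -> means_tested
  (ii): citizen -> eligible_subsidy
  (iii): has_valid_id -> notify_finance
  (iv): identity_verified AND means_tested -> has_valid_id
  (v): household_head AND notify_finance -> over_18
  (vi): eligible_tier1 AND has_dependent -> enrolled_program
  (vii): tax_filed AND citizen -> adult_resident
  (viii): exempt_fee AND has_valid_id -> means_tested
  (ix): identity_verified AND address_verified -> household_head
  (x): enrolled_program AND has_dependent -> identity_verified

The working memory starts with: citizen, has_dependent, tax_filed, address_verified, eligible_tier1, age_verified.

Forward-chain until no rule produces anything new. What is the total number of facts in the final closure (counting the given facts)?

15

Round 1: (ii) [citizen -> eligible_subsidy]; (vi) [eligible_tier1 AND has_dependent -> enrolled_program]; (vii) [tax_filed AND citizen -> adult_resident]. New: eligible_subsidy, enrolled_program, adult_resident.
Round 2: (i) [adult_resident AND age_verified -> means_tested]; (x) [enrolled_program AND has_dependent -> identity_verified]. New: means_tested, identity_verified.
Round 3: (iv) [identity_verified AND means_tested -> has_valid_id]; (ix) [identity_verified AND address_verified -> household_head]. New: has_valid_id, household_head.
Round 4: (iii) [has_valid_id -> notify_finance]. New: notify_finance.
Round 5: (v) [household_head AND notify_finance -> over_18]. New: over_18.
Closure: {address_verified, adult_resident, age_verified, citizen, eligible_subsidy, eligible_tier1, enrolled_program, has_dependent, has_valid_id, household_head, identity_verified, means_tested, notify_finance, over_18, tax_filed} — 15 facts.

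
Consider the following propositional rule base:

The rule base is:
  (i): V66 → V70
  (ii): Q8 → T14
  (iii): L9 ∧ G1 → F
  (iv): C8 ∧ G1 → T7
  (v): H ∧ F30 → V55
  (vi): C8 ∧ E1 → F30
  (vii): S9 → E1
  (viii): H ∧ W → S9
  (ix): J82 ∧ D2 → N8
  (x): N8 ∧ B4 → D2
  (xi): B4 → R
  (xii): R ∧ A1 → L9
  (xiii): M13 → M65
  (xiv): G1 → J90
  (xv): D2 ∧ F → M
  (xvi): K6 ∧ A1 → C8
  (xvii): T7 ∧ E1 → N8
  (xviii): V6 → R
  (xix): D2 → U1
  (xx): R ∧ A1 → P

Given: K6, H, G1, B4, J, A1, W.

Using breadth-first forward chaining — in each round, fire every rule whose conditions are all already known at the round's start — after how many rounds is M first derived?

5

Round 1 fires (viii), (xi), (xiv), (xvi), giving S9, R, J90, C8.
Round 2 fires (iv), (vii), (xii), (xx), giving T7, E1, L9, P.
Round 3 fires (iii), (vi), (xvii), giving F, F30, N8.
Round 4 fires (v), (x), giving V55, D2.
Round 5 fires (xv), (xix), giving M, U1.
M first appears in round 5.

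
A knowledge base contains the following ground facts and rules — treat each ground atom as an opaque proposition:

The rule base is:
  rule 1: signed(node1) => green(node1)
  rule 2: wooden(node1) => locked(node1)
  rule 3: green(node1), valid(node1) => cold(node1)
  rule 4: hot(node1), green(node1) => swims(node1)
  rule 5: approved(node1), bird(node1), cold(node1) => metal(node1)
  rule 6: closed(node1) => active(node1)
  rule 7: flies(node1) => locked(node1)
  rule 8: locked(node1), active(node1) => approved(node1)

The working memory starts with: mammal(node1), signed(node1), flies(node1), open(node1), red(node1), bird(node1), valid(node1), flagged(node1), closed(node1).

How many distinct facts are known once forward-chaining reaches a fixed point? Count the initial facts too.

15

Round 1: rule 1 [signed(node1) => green(node1)]; rule 6 [closed(node1) => active(node1)]; rule 7 [flies(node1) => locked(node1)]. New: green(node1), active(node1), locked(node1).
Round 2: rule 3 [green(node1), valid(node1) => cold(node1)]; rule 8 [locked(node1), active(node1) => approved(node1)]. New: cold(node1), approved(node1).
Round 3: rule 5 [approved(node1), bird(node1), cold(node1) => metal(node1)]. New: metal(node1).
Closure: {active(node1), approved(node1), bird(node1), closed(node1), cold(node1), flagged(node1), flies(node1), green(node1), locked(node1), mammal(node1), metal(node1), open(node1), red(node1), signed(node1), valid(node1)} — 15 facts.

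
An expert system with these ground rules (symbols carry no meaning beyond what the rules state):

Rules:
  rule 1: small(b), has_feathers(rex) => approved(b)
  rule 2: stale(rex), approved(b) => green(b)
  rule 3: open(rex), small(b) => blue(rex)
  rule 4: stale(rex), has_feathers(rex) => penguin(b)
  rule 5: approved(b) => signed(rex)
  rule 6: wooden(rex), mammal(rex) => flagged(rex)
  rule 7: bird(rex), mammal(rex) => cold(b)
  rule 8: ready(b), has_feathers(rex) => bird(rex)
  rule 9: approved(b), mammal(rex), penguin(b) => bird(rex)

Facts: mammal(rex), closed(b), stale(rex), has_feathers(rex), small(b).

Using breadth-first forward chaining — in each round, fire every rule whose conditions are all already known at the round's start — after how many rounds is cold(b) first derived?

Round 1 fires rule 1, rule 4, giving approved(b), penguin(b).
Round 2 fires rule 2, rule 5, rule 9, giving green(b), signed(rex), bird(rex).
Round 3 fires rule 7, giving cold(b).
cold(b) first appears in round 3.

3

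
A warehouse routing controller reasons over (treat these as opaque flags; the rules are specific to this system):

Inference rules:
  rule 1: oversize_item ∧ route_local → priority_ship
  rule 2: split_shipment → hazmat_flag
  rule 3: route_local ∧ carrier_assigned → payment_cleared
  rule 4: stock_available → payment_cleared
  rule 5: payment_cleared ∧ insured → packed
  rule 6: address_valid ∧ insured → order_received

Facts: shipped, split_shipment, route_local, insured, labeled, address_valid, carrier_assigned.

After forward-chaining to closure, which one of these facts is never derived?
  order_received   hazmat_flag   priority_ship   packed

Round 1: rule 2 [split_shipment → hazmat_flag]; rule 3 [route_local ∧ carrier_assigned → payment_cleared]; rule 6 [address_valid ∧ insured → order_received]. New: hazmat_flag, payment_cleared, order_received.
Round 2: rule 5 [payment_cleared ∧ insured → packed]. New: packed.
Derived: packed (round 2), order_received (round 1), hazmat_flag (round 1). priority_ship never appears in any round.

priority_ship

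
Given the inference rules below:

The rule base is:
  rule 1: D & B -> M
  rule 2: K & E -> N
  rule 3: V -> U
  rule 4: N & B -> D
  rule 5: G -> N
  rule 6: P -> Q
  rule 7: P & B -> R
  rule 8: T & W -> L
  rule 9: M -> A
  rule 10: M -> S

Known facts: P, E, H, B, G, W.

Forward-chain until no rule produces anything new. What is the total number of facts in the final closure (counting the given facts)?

Round 1 fires rule 5, rule 6, rule 7, giving N, Q, R.
Round 2 fires rule 4, giving D.
Round 3 fires rule 1, giving M.
Round 4 fires rule 9, rule 10, giving A, S.
Closure: {A, B, D, E, G, H, M, N, P, Q, R, S, W} — 13 facts.

13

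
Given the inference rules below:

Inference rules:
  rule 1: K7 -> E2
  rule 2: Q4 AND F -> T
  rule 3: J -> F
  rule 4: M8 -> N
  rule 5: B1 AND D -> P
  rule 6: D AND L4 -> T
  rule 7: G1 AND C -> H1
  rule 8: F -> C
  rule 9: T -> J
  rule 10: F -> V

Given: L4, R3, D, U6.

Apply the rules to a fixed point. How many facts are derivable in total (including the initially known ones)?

9

Round 1 fires rule 6, giving T.
Round 2 fires rule 9, giving J.
Round 3 fires rule 3, giving F.
Round 4 fires rule 8, rule 10, giving C, V.
Closure: {C, D, F, J, L4, R3, T, U6, V} — 9 facts.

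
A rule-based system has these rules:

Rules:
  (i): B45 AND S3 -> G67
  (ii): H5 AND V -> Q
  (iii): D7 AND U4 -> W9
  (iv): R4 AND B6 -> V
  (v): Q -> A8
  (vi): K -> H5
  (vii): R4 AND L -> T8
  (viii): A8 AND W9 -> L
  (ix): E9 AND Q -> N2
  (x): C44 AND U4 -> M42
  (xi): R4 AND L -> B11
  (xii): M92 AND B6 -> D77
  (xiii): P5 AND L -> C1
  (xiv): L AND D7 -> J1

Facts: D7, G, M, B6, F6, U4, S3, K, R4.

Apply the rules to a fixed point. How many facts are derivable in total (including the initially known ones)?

Round 1: (iii) [D7 AND U4 -> W9]; (iv) [R4 AND B6 -> V]; (vi) [K -> H5]. New: W9, V, H5.
Round 2: (ii) [H5 AND V -> Q]. New: Q.
Round 3: (v) [Q -> A8]. New: A8.
Round 4: (viii) [A8 AND W9 -> L]. New: L.
Round 5: (vii) [R4 AND L -> T8]; (xi) [R4 AND L -> B11]; (xiv) [L AND D7 -> J1]. New: T8, B11, J1.
Closure: {A8, B11, B6, D7, F6, G, H5, J1, K, L, M, Q, R4, S3, T8, U4, V, W9} — 18 facts.

18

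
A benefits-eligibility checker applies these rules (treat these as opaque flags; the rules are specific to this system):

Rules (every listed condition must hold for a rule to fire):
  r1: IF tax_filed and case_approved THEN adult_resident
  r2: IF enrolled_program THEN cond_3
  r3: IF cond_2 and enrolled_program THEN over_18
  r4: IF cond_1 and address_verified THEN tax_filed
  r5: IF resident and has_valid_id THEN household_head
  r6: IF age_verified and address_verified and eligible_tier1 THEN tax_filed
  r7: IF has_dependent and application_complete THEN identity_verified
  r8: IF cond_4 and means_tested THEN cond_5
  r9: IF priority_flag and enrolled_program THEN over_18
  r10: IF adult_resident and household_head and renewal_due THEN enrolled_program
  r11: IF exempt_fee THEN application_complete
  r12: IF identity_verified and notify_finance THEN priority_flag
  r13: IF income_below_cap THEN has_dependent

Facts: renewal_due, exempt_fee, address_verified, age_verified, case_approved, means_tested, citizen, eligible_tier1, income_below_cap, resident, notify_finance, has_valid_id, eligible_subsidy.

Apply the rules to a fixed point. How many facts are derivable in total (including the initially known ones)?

23

Round 1 fires r5, r6, r11, r13, giving household_head, tax_filed, application_complete, has_dependent.
Round 2 fires r1, r7, giving adult_resident, identity_verified.
Round 3 fires r10, r12, giving enrolled_program, priority_flag.
Round 4 fires r2, r9, giving cond_3, over_18.
Closure: {address_verified, adult_resident, age_verified, application_complete, case_approved, citizen, cond_3, eligible_subsidy, eligible_tier1, enrolled_program, exempt_fee, has_dependent, has_valid_id, household_head, identity_verified, income_below_cap, means_tested, notify_finance, over_18, priority_flag, renewal_due, resident, tax_filed} — 23 facts.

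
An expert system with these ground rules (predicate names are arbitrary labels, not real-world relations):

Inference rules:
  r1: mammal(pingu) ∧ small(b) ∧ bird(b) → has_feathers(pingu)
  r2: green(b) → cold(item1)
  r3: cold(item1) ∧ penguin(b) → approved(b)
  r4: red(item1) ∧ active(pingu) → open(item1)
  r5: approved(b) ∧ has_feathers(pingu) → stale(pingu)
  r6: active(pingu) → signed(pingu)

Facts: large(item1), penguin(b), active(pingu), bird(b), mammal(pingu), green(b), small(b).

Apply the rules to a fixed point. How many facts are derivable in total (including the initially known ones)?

12

Round 1 — r1, r2, r6, derive has_feathers(pingu), cold(item1), signed(pingu).
Round 2 — r3, derive approved(b).
Round 3 — r5, derive stale(pingu).
Closure: {active(pingu), approved(b), bird(b), cold(item1), green(b), has_feathers(pingu), large(item1), mammal(pingu), penguin(b), signed(pingu), small(b), stale(pingu)} — 12 facts.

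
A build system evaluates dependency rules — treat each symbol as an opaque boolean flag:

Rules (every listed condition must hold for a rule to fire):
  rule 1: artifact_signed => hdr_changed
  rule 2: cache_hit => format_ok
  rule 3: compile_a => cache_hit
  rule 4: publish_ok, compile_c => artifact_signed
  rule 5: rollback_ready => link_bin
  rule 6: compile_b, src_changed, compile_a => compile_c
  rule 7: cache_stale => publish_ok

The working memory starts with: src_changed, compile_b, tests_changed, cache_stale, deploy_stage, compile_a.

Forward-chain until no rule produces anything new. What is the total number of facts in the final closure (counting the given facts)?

12

Round 1 fires rule 3, rule 6, rule 7, giving cache_hit, compile_c, publish_ok.
Round 2 fires rule 2, rule 4, giving format_ok, artifact_signed.
Round 3 fires rule 1, giving hdr_changed.
Closure: {artifact_signed, cache_hit, cache_stale, compile_a, compile_b, compile_c, deploy_stage, format_ok, hdr_changed, publish_ok, src_changed, tests_changed} — 12 facts.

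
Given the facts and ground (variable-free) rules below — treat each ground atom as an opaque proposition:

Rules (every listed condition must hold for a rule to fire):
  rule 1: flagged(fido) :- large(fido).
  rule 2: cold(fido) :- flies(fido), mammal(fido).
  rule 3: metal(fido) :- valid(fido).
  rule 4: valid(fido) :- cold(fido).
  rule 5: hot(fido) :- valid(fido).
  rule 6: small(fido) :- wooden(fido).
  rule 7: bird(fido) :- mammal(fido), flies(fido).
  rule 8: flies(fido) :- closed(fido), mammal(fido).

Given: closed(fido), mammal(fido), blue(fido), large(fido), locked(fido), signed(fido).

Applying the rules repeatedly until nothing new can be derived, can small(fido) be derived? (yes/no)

no

Round 1 fires rule 1, rule 8, giving flagged(fido), flies(fido).
Round 2 fires rule 2, rule 7, giving cold(fido), bird(fido).
Round 3 fires rule 4, giving valid(fido).
Round 4 fires rule 3, rule 5, giving metal(fido), hot(fido).
Fixed point reached. small(fido) is concluded only by rule 6; rule 6 needs wooden(fido) (never derived).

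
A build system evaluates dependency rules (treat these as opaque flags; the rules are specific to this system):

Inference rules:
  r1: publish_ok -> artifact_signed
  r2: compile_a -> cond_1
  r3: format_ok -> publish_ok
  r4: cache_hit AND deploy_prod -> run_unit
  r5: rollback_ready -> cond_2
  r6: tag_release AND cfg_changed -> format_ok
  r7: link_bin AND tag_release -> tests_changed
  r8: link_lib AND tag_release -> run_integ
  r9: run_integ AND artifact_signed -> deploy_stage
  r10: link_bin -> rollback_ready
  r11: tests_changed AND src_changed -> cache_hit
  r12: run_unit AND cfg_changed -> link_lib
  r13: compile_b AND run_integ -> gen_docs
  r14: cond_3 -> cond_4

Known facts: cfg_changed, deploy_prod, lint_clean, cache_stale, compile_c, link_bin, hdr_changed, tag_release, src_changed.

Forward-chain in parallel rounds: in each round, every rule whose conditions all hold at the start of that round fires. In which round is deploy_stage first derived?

6

Round 1 — r6, r7, r10, derive format_ok, tests_changed, rollback_ready.
Round 2 — r3, r5, r11, derive publish_ok, cond_2, cache_hit.
Round 3 — r1, r4, derive artifact_signed, run_unit.
Round 4 — r12, derive link_lib.
Round 5 — r8, derive run_integ.
Round 6 — r9, derive deploy_stage.
deploy_stage first appears in round 6.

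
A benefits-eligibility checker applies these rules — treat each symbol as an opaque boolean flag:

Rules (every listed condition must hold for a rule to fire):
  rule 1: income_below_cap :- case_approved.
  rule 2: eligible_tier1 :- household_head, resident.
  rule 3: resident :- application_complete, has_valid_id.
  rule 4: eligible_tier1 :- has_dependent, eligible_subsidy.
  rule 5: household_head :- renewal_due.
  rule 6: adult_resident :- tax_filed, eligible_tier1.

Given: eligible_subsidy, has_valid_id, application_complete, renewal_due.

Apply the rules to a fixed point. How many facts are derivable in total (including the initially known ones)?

7

Round 1: rule 3 [resident :- application_complete, has_valid_id.]; rule 5 [household_head :- renewal_due.]. New: resident, household_head.
Round 2: rule 2 [eligible_tier1 :- household_head, resident.]. New: eligible_tier1.
Closure: {application_complete, eligible_subsidy, eligible_tier1, has_valid_id, household_head, renewal_due, resident} — 7 facts.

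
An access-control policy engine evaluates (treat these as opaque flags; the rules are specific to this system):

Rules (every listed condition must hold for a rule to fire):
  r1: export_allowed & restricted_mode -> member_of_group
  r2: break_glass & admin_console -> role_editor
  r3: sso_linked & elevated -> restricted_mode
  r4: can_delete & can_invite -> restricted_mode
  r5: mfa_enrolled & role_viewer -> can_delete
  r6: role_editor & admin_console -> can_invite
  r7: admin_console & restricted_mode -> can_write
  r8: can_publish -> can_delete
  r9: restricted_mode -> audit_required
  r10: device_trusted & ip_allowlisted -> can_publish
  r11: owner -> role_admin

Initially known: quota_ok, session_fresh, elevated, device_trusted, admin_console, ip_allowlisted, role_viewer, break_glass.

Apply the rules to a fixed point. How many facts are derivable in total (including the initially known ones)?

15

Round 1 — r2, r10, derive role_editor, can_publish.
Round 2 — r6, r8, derive can_invite, can_delete.
Round 3 — r4, derive restricted_mode.
Round 4 — r7, r9, derive can_write, audit_required.
Closure: {admin_console, audit_required, break_glass, can_delete, can_invite, can_publish, can_write, device_trusted, elevated, ip_allowlisted, quota_ok, restricted_mode, role_editor, role_viewer, session_fresh} — 15 facts.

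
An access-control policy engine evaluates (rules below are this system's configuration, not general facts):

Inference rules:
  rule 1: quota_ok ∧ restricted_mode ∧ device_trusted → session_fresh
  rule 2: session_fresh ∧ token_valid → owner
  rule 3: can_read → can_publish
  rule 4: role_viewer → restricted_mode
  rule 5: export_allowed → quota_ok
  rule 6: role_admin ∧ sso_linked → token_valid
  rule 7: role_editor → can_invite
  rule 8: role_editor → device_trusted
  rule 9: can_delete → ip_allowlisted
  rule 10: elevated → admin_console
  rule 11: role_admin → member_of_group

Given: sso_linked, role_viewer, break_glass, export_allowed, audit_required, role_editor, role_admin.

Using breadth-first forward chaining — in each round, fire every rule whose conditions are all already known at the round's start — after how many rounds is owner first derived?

Round 1 — rule 4, rule 5, rule 6, rule 7, rule 8, rule 11, derive restricted_mode, quota_ok, token_valid, can_invite, device_trusted, member_of_group.
Round 2 — rule 1, derive session_fresh.
Round 3 — rule 2, derive owner.
owner first appears in round 3.

3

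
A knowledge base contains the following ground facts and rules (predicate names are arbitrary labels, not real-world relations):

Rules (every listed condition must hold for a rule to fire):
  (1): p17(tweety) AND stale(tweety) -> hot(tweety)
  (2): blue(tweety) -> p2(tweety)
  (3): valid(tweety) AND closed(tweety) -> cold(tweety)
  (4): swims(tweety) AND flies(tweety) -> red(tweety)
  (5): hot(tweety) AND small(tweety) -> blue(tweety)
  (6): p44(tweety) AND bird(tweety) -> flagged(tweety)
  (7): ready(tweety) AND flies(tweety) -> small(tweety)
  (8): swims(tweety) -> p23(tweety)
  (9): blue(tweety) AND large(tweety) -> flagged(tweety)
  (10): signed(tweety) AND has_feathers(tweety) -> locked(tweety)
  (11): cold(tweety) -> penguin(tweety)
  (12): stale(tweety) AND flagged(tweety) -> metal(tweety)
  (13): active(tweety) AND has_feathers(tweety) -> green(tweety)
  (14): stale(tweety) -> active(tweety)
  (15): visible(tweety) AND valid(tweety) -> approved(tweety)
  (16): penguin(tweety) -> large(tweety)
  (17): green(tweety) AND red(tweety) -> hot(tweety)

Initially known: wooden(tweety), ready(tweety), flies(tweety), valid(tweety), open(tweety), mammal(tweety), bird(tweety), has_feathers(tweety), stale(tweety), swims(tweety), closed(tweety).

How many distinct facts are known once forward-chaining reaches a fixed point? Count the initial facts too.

24

Round 1: (3) [valid(tweety) AND closed(tweety) -> cold(tweety)]; (4) [swims(tweety) AND flies(tweety) -> red(tweety)]; (7) [ready(tweety) AND flies(tweety) -> small(tweety)]; (8) [swims(tweety) -> p23(tweety)]; (14) [stale(tweety) -> active(tweety)]. Adds cold(tweety), red(tweety), small(tweety), p23(tweety), active(tweety).
Round 2: (11) [cold(tweety) -> penguin(tweety)]; (13) [active(tweety) AND has_feathers(tweety) -> green(tweety)]. Adds penguin(tweety), green(tweety).
Round 3: (16) [penguin(tweety) -> large(tweety)]; (17) [green(tweety) AND red(tweety) -> hot(tweety)]. Adds large(tweety), hot(tweety).
Round 4: (5) [hot(tweety) AND small(tweety) -> blue(tweety)]. Adds blue(tweety).
Round 5: (2) [blue(tweety) -> p2(tweety)]; (9) [blue(tweety) AND large(tweety) -> flagged(tweety)]. Adds p2(tweety), flagged(tweety).
Round 6: (12) [stale(tweety) AND flagged(tweety) -> metal(tweety)]. Adds metal(tweety).
Closure: {active(tweety), bird(tweety), blue(tweety), closed(tweety), cold(tweety), flagged(tweety), flies(tweety), green(tweety), has_feathers(tweety), hot(tweety), large(tweety), mammal(tweety), metal(tweety), open(tweety), p2(tweety), p23(tweety), penguin(tweety), ready(tweety), red(tweety), small(tweety), stale(tweety), swims(tweety), valid(tweety), wooden(tweety)} — 24 facts.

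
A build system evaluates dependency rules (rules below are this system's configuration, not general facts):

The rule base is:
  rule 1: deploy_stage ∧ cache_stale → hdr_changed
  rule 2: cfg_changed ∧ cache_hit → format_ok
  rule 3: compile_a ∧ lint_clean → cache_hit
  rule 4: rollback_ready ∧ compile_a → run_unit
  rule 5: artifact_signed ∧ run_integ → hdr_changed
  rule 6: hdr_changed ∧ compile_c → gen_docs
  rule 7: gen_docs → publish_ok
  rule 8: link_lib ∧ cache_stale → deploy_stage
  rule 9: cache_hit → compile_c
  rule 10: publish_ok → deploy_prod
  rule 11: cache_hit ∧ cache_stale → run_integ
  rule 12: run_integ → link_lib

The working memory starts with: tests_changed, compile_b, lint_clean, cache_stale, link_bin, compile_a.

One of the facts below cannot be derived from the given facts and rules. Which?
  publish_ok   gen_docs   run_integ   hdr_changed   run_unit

Round 1: rule 3 [compile_a ∧ lint_clean → cache_hit]. New: cache_hit.
Round 2: rule 9 [cache_hit → compile_c]; rule 11 [cache_hit ∧ cache_stale → run_integ]. New: compile_c, run_integ.
Round 3: rule 12 [run_integ → link_lib]. New: link_lib.
Round 4: rule 8 [link_lib ∧ cache_stale → deploy_stage]. New: deploy_stage.
Round 5: rule 1 [deploy_stage ∧ cache_stale → hdr_changed]. New: hdr_changed.
Round 6: rule 6 [hdr_changed ∧ compile_c → gen_docs]. New: gen_docs.
Round 7: rule 7 [gen_docs → publish_ok]. New: publish_ok.
Round 8: rule 10 [publish_ok → deploy_prod]. New: deploy_prod.
Derived: publish_ok (round 7), hdr_changed (round 5), gen_docs (round 6), run_integ (round 2). run_unit never appears in any round.

run_unit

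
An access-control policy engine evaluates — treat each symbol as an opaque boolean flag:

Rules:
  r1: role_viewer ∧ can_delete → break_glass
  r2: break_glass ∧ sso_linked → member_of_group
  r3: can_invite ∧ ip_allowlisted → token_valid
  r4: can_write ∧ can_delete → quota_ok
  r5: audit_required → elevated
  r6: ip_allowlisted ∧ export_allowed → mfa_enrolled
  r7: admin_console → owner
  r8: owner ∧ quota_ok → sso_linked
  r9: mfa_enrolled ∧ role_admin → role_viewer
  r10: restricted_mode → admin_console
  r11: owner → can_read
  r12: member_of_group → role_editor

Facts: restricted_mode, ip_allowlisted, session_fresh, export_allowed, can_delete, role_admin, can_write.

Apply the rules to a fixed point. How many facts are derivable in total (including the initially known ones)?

Round 1: r4 [can_write ∧ can_delete → quota_ok]; r6 [ip_allowlisted ∧ export_allowed → mfa_enrolled]; r10 [restricted_mode → admin_console]. New: quota_ok, mfa_enrolled, admin_console.
Round 2: r7 [admin_console → owner]; r9 [mfa_enrolled ∧ role_admin → role_viewer]. New: owner, role_viewer.
Round 3: r1 [role_viewer ∧ can_delete → break_glass]; r8 [owner ∧ quota_ok → sso_linked]; r11 [owner → can_read]. New: break_glass, sso_linked, can_read.
Round 4: r2 [break_glass ∧ sso_linked → member_of_group]. New: member_of_group.
Round 5: r12 [member_of_group → role_editor]. New: role_editor.
Closure: {admin_console, break_glass, can_delete, can_read, can_write, export_allowed, ip_allowlisted, member_of_group, mfa_enrolled, owner, quota_ok, restricted_mode, role_admin, role_editor, role_viewer, session_fresh, sso_linked} — 17 facts.

17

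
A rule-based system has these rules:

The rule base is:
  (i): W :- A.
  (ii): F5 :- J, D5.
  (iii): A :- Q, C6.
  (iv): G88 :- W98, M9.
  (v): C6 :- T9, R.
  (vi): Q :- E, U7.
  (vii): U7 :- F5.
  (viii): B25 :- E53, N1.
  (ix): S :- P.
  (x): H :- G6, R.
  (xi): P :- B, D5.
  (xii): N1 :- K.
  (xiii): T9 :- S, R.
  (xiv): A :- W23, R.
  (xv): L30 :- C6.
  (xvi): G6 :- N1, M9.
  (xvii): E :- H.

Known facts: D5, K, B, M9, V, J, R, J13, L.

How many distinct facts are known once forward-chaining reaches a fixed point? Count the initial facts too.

[1] (ii) [F5 :- J, D5.]; (xi) [P :- B, D5.]; (xii) [N1 :- K.]. ⇒ new: F5, P, N1.
[2] (vii) [U7 :- F5.]; (ix) [S :- P.]; (xvi) [G6 :- N1, M9.]. ⇒ new: U7, S, G6.
[3] (x) [H :- G6, R.]; (xiii) [T9 :- S, R.]. ⇒ new: H, T9.
[4] (v) [C6 :- T9, R.]; (xvii) [E :- H.]. ⇒ new: C6, E.
[5] (vi) [Q :- E, U7.]; (xv) [L30 :- C6.]. ⇒ new: Q, L30.
[6] (iii) [A :- Q, C6.]. ⇒ new: A.
[7] (i) [W :- A.]. ⇒ new: W.
Closure: {A, B, C6, D5, E, F5, G6, H, J, J13, K, L, L30, M9, N1, P, Q, R, S, T9, U7, V, W} — 23 facts.

23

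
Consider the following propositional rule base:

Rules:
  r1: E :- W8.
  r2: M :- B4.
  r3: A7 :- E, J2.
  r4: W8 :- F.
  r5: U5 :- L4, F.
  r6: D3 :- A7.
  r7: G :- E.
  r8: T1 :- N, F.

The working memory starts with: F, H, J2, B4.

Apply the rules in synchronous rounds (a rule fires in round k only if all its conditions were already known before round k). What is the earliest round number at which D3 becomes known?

4

Round 1 — r2, r4, derive M, W8.
Round 2 — r1, derive E.
Round 3 — r3, r7, derive A7, G.
Round 4 — r6, derive D3.
D3 first appears in round 4.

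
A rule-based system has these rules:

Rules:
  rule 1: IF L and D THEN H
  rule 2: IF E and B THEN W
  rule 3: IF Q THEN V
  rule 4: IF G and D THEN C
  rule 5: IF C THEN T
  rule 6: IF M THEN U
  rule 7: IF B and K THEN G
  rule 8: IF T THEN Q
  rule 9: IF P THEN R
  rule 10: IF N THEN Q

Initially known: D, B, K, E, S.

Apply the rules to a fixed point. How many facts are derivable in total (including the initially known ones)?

11

Round 1: rule 2 [IF E and B THEN W]; rule 7 [IF B and K THEN G]. New: W, G.
Round 2: rule 4 [IF G and D THEN C]. New: C.
Round 3: rule 5 [IF C THEN T]. New: T.
Round 4: rule 8 [IF T THEN Q]. New: Q.
Round 5: rule 3 [IF Q THEN V]. New: V.
Closure: {B, C, D, E, G, K, Q, S, T, V, W} — 11 facts.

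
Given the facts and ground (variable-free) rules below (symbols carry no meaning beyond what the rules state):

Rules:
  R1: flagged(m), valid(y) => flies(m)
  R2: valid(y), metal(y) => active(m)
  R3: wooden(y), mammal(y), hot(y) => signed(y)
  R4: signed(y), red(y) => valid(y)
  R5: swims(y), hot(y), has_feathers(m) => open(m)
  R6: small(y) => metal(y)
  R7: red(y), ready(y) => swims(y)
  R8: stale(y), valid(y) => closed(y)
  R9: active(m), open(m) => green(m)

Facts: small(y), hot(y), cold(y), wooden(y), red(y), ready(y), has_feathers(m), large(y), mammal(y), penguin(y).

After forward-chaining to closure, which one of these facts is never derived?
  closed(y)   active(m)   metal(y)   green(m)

closed(y)

[1] R3 [wooden(y), mammal(y), hot(y) => signed(y)]; R6 [small(y) => metal(y)]; R7 [red(y), ready(y) => swims(y)]. ⇒ new: signed(y), metal(y), swims(y).
[2] R4 [signed(y), red(y) => valid(y)]; R5 [swims(y), hot(y), has_feathers(m) => open(m)]. ⇒ new: valid(y), open(m).
[3] R2 [valid(y), metal(y) => active(m)]. ⇒ new: active(m).
[4] R9 [active(m), open(m) => green(m)]. ⇒ new: green(m).
Derived: metal(y) (round 1), active(m) (round 3), green(m) (round 4). closed(y) never appears in any round.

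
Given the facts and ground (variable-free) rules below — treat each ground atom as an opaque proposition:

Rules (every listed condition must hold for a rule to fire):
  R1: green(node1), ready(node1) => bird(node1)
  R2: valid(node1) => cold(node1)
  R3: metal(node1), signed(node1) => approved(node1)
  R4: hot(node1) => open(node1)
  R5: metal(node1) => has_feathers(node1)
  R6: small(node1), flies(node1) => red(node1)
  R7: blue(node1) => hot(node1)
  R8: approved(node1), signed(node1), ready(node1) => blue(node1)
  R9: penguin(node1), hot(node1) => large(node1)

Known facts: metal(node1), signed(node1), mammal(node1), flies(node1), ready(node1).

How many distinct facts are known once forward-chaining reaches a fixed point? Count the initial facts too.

Round 1 — R3, R5, derive approved(node1), has_feathers(node1).
Round 2 — R8, derive blue(node1).
Round 3 — R7, derive hot(node1).
Round 4 — R4, derive open(node1).
Closure: {approved(node1), blue(node1), flies(node1), has_feathers(node1), hot(node1), mammal(node1), metal(node1), open(node1), ready(node1), signed(node1)} — 10 facts.

10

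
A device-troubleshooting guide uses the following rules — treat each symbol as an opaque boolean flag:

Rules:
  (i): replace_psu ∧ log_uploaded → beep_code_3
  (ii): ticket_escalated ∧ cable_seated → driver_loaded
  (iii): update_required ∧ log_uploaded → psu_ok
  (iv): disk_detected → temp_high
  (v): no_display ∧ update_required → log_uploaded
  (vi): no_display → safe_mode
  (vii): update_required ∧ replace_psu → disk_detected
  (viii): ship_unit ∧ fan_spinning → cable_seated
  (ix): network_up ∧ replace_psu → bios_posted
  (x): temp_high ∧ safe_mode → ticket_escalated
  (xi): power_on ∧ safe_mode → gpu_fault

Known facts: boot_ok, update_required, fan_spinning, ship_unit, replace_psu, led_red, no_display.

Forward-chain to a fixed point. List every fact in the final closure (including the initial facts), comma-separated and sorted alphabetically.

Round 1 — (v), (vi), (vii), (viii), derive log_uploaded, safe_mode, disk_detected, cable_seated.
Round 2 — (i), (iii), (iv), derive beep_code_3, psu_ok, temp_high.
Round 3 — (x), derive ticket_escalated.
Round 4 — (ii), derive driver_loaded.

beep_code_3, boot_ok, cable_seated, disk_detected, driver_loaded, fan_spinning, led_red, log_uploaded, no_display, psu_ok, replace_psu, safe_mode, ship_unit, temp_high, ticket_escalated, update_required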